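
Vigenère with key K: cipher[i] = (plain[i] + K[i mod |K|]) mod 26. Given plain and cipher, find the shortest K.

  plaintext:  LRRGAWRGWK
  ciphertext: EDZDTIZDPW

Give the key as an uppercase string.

TMIX

  i= 0: E-L = 19 → T
  i= 1: D-R = 12 → M
  i= 2: Z-R =  8 → I
  i= 3: D-G = 23 → X
  i= 4: T-A = 19 → T
  i= 5: I-W = 12 → M
  i= 6: Z-R =  8 → I
  i= 7: D-G = 23 → X
  i= 8: P-W = 19 → T
  i= 9: W-K = 12 → M
  shifts repeat with period 4: TMIX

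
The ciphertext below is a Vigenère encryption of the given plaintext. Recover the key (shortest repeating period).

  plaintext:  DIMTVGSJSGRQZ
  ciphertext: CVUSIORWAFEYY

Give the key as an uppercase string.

ZNI

  i= 0: C-D = 25 → Z
  i= 1: V-I = 13 → N
  i= 2: U-M =  8 → I
  i= 3: S-T = 25 → Z
  i= 4: I-V = 13 → N
  i= 5: O-G =  8 → I
  i= 6: R-S = 25 → Z
  i= 7: W-J = 13 → N
  i= 8: A-S =  8 → I
  i= 9: F-G = 25 → Z
  i=10: E-R = 13 → N
  i=11: Y-Q =  8 → I
  i=12: Y-Z = 25 → Z
  shifts repeat with period 3: ZNI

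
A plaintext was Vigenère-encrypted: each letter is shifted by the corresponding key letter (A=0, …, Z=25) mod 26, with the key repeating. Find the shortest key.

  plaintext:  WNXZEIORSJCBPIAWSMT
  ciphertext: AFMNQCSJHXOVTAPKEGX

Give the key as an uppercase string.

  i= 0: A-W =  4 → E
  i= 1: F-N = 18 → S
  i= 2: M-X = 15 → P
  i= 3: N-Z = 14 → O
  i= 4: Q-E = 12 → M
  i= 5: C-I = 20 → U
  i= 6: S-O =  4 → E
  i= 7: J-R = 18 → S
  i= 8: H-S = 15 → P
  i= 9: X-J = 14 → O
  i=10: O-C = 12 → M
  i=11: V-B = 20 → U
  i=12: T-P =  4 → E
  i=13: A-I = 18 → S
  i=14: P-A = 15 → P
  i=15: K-W = 14 → O
  i=16: E-S = 12 → M
  i=17: G-M = 20 → U
  i=18: X-T =  4 → E
  shifts repeat with period 6: ESPOMU

ESPOMU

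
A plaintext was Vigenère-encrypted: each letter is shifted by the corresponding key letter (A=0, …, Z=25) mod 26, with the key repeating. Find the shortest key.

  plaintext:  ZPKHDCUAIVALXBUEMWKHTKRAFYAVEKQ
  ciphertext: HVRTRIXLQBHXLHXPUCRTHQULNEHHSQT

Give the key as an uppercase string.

IGHMOGDL

  i= 0: H-Z =  8 → I
  i= 1: V-P =  6 → G
  i= 2: R-K =  7 → H
  i= 3: T-H = 12 → M
  i= 4: R-D = 14 → O
  i= 5: I-C =  6 → G
  i= 6: X-U =  3 → D
  i= 7: L-A = 11 → L
  i= 8: Q-I =  8 → I
  i= 9: B-V =  6 → G
  i=10: H-A =  7 → H
  i=11: X-L = 12 → M
  i=12: L-X = 14 → O
  i=13: H-B =  6 → G
  i=14: X-U =  3 → D
  i=15: P-E = 11 → L
  i=16: U-M =  8 → I
  i=17: C-W =  6 → G
  i=18: R-K =  7 → H
  i=19: T-H = 12 → M
  i=20: H-T = 14 → O
  i=21: Q-K =  6 → G
  i=22: U-R =  3 → D
  i=23: L-A = 11 → L
  i=24: N-F =  8 → I
  i=25: E-Y =  6 → G
  i=26: H-A =  7 → H
  i=27: H-V = 12 → M
  i=28: S-E = 14 → O
  i=29: Q-K =  6 → G
  i=30: T-Q =  3 → D
  shifts repeat with period 8: IGHMOGDL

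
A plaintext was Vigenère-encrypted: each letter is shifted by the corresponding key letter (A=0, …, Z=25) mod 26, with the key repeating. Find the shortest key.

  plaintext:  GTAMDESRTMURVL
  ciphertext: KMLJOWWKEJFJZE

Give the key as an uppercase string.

  i= 0: K-G =  4 → E
  i= 1: M-T = 19 → T
  i= 2: L-A = 11 → L
  i= 3: J-M = 23 → X
  i= 4: O-D = 11 → L
  i= 5: W-E = 18 → S
  i= 6: W-S =  4 → E
  i= 7: K-R = 19 → T
  i= 8: E-T = 11 → L
  i= 9: J-M = 23 → X
  i=10: F-U = 11 → L
  i=11: J-R = 18 → S
  i=12: Z-V =  4 → E
  i=13: E-L = 19 → T
  shifts repeat with period 6: ETLXLS

ETLXLS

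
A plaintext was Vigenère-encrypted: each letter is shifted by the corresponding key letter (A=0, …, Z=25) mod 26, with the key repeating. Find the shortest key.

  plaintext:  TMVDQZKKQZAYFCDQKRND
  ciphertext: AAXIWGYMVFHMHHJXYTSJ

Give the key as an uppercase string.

  i= 0: A-T =  7 → H
  i= 1: A-M = 14 → O
  i= 2: X-V =  2 → C
  i= 3: I-D =  5 → F
  i= 4: W-Q =  6 → G
  i= 5: G-Z =  7 → H
  i= 6: Y-K = 14 → O
  i= 7: M-K =  2 → C
  i= 8: V-Q =  5 → F
  i= 9: F-Z =  6 → G
  i=10: H-A =  7 → H
  i=11: M-Y = 14 → O
  i=12: H-F =  2 → C
  i=13: H-C =  5 → F
  i=14: J-D =  6 → G
  i=15: X-Q =  7 → H
  i=16: Y-K = 14 → O
  i=17: T-R =  2 → C
  i=18: S-N =  5 → F
  i=19: J-D =  6 → G
  shifts repeat with period 5: HOCFG

HOCFG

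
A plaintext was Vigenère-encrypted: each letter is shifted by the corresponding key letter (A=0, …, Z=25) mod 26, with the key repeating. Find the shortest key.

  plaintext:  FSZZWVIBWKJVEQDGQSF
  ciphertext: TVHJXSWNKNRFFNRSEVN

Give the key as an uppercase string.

  i= 0: T-F = 14 → O
  i= 1: V-S =  3 → D
  i= 2: H-Z =  8 → I
  i= 3: J-Z = 10 → K
  i= 4: X-W =  1 → B
  i= 5: S-V = 23 → X
  i= 6: W-I = 14 → O
  i= 7: N-B = 12 → M
  i= 8: K-W = 14 → O
  i= 9: N-K =  3 → D
  i=10: R-J =  8 → I
  i=11: F-V = 10 → K
  i=12: F-E =  1 → B
  i=13: N-Q = 23 → X
  i=14: R-D = 14 → O
  i=15: S-G = 12 → M
  i=16: E-Q = 14 → O
  i=17: V-S =  3 → D
  i=18: N-F =  8 → I
  shifts repeat with period 8: ODIKBXOM

ODIKBXOM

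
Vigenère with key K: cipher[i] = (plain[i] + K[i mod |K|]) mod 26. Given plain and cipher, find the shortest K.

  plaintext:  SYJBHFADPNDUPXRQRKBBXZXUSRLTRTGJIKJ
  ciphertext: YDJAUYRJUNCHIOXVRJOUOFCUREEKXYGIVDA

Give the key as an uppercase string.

  i= 0: Y-S =  6 → G
  i= 1: D-Y =  5 → F
  i= 2: J-J =  0 → A
  i= 3: A-B = 25 → Z
  i= 4: U-H = 13 → N
  i= 5: Y-F = 19 → T
  i= 6: R-A = 17 → R
  i= 7: J-D =  6 → G
  i= 8: U-P =  5 → F
  i= 9: N-N =  0 → A
  i=10: C-D = 25 → Z
  i=11: H-U = 13 → N
  i=12: I-P = 19 → T
  i=13: O-X = 17 → R
  i=14: X-R =  6 → G
  i=15: V-Q =  5 → F
  i=16: R-R =  0 → A
  i=17: J-K = 25 → Z
  i=18: O-B = 13 → N
  i=19: U-B = 19 → T
  i=20: O-X = 17 → R
  i=21: F-Z =  6 → G
  i=22: C-X =  5 → F
  i=23: U-U =  0 → A
  i=24: R-S = 25 → Z
  i=25: E-R = 13 → N
  i=26: E-L = 19 → T
  i=27: K-T = 17 → R
  i=28: X-R =  6 → G
  i=29: Y-T =  5 → F
  i=30: G-G =  0 → A
  i=31: I-J = 25 → Z
  i=32: V-I = 13 → N
  i=33: D-K = 19 → T
  i=34: A-J = 17 → R
  shifts repeat with period 7: GFAZNTR

GFAZNTR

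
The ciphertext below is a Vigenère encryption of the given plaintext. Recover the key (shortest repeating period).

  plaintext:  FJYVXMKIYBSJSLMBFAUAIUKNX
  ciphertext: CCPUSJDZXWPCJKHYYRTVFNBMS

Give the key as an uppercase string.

XTRZV

  i= 0: C-F = 23 → X
  i= 1: C-J = 19 → T
  i= 2: P-Y = 17 → R
  i= 3: U-V = 25 → Z
  i= 4: S-X = 21 → V
  i= 5: J-M = 23 → X
  i= 6: D-K = 19 → T
  i= 7: Z-I = 17 → R
  i= 8: X-Y = 25 → Z
  i= 9: W-B = 21 → V
  i=10: P-S = 23 → X
  i=11: C-J = 19 → T
  i=12: J-S = 17 → R
  i=13: K-L = 25 → Z
  i=14: H-M = 21 → V
  i=15: Y-B = 23 → X
  i=16: Y-F = 19 → T
  i=17: R-A = 17 → R
  i=18: T-U = 25 → Z
  i=19: V-A = 21 → V
  i=20: F-I = 23 → X
  i=21: N-U = 19 → T
  i=22: B-K = 17 → R
  i=23: M-N = 25 → Z
  i=24: S-X = 21 → V
  shifts repeat with period 5: XTRZV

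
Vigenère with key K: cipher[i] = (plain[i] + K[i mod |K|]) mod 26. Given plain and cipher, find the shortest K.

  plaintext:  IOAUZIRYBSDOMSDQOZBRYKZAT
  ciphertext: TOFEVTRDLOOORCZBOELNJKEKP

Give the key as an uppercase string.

LAFKW

  i= 0: T-I = 11 → L
  i= 1: O-O =  0 → A
  i= 2: F-A =  5 → F
  i= 3: E-U = 10 → K
  i= 4: V-Z = 22 → W
  i= 5: T-I = 11 → L
  i= 6: R-R =  0 → A
  i= 7: D-Y =  5 → F
  i= 8: L-B = 10 → K
  i= 9: O-S = 22 → W
  i=10: O-D = 11 → L
  i=11: O-O =  0 → A
  i=12: R-M =  5 → F
  i=13: C-S = 10 → K
  i=14: Z-D = 22 → W
  i=15: B-Q = 11 → L
  i=16: O-O =  0 → A
  i=17: E-Z =  5 → F
  i=18: L-B = 10 → K
  i=19: N-R = 22 → W
  i=20: J-Y = 11 → L
  i=21: K-K =  0 → A
  i=22: E-Z =  5 → F
  i=23: K-A = 10 → K
  i=24: P-T = 22 → W
  shifts repeat with period 5: LAFKW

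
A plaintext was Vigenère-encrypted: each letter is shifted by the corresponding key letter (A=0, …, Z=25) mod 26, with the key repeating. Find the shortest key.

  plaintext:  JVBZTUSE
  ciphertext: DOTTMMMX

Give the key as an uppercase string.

  i= 0: D-J = 20 → U
  i= 1: O-V = 19 → T
  i= 2: T-B = 18 → S
  i= 3: T-Z = 20 → U
  i= 4: M-T = 19 → T
  i= 5: M-U = 18 → S
  i= 6: M-S = 20 → U
  i= 7: X-E = 19 → T
  shifts repeat with period 3: UTS

UTS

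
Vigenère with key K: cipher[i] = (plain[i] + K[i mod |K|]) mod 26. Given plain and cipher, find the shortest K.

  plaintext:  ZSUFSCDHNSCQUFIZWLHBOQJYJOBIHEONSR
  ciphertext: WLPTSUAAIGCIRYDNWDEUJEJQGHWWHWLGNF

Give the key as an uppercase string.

  i= 0: W-Z = 23 → X
  i= 1: L-S = 19 → T
  i= 2: P-U = 21 → V
  i= 3: T-F = 14 → O
  i= 4: S-S =  0 → A
  i= 5: U-C = 18 → S
  i= 6: A-D = 23 → X
  i= 7: A-H = 19 → T
  i= 8: I-N = 21 → V
  i= 9: G-S = 14 → O
  i=10: C-C =  0 → A
  i=11: I-Q = 18 → S
  i=12: R-U = 23 → X
  i=13: Y-F = 19 → T
  i=14: D-I = 21 → V
  i=15: N-Z = 14 → O
  i=16: W-W =  0 → A
  i=17: D-L = 18 → S
  i=18: E-H = 23 → X
  i=19: U-B = 19 → T
  i=20: J-O = 21 → V
  i=21: E-Q = 14 → O
  i=22: J-J =  0 → A
  i=23: Q-Y = 18 → S
  i=24: G-J = 23 → X
  i=25: H-O = 19 → T
  i=26: W-B = 21 → V
  i=27: W-I = 14 → O
  i=28: H-H =  0 → A
  i=29: W-E = 18 → S
  i=30: L-O = 23 → X
  i=31: G-N = 19 → T
  i=32: N-S = 21 → V
  i=33: F-R = 14 → O
  shifts repeat with period 6: XTVOAS

XTVOAS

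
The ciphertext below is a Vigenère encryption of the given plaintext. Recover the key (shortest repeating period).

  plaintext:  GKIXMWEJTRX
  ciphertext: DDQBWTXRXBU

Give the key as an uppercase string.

XTIEK

  i= 0: D-G = 23 → X
  i= 1: D-K = 19 → T
  i= 2: Q-I =  8 → I
  i= 3: B-X =  4 → E
  i= 4: W-M = 10 → K
  i= 5: T-W = 23 → X
  i= 6: X-E = 19 → T
  i= 7: R-J =  8 → I
  i= 8: X-T =  4 → E
  i= 9: B-R = 10 → K
  i=10: U-X = 23 → X
  shifts repeat with period 5: XTIEK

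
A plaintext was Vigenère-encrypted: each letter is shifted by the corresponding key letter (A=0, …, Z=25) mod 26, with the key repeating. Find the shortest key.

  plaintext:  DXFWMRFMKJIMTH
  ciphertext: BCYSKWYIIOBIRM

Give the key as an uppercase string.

  i= 0: B-D = 24 → Y
  i= 1: C-X =  5 → F
  i= 2: Y-F = 19 → T
  i= 3: S-W = 22 → W
  i= 4: K-M = 24 → Y
  i= 5: W-R =  5 → F
  i= 6: Y-F = 19 → T
  i= 7: I-M = 22 → W
  i= 8: I-K = 24 → Y
  i= 9: O-J =  5 → F
  i=10: B-I = 19 → T
  i=11: I-M = 22 → W
  i=12: R-T = 24 → Y
  i=13: M-H =  5 → F
  shifts repeat with period 4: YFTW

YFTW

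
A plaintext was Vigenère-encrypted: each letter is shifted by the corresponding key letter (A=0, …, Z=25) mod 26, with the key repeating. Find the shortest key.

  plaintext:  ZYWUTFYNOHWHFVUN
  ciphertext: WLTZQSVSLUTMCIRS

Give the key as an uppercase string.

  i= 0: W-Z = 23 → X
  i= 1: L-Y = 13 → N
  i= 2: T-W = 23 → X
  i= 3: Z-U =  5 → F
  i= 4: Q-T = 23 → X
  i= 5: S-F = 13 → N
  i= 6: V-Y = 23 → X
  i= 7: S-N =  5 → F
  i= 8: L-O = 23 → X
  i= 9: U-H = 13 → N
  i=10: T-W = 23 → X
  i=11: M-H =  5 → F
  i=12: C-F = 23 → X
  i=13: I-V = 13 → N
  i=14: R-U = 23 → X
  i=15: S-N =  5 → F
  shifts repeat with period 4: XNXF

XNXF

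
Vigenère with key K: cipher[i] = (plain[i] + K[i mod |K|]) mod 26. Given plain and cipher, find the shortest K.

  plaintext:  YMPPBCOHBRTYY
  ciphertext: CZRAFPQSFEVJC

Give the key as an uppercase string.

ENCL

  i= 0: C-Y =  4 → E
  i= 1: Z-M = 13 → N
  i= 2: R-P =  2 → C
  i= 3: A-P = 11 → L
  i= 4: F-B =  4 → E
  i= 5: P-C = 13 → N
  i= 6: Q-O =  2 → C
  i= 7: S-H = 11 → L
  i= 8: F-B =  4 → E
  i= 9: E-R = 13 → N
  i=10: V-T =  2 → C
  i=11: J-Y = 11 → L
  i=12: C-Y =  4 → E
  shifts repeat with period 4: ENCL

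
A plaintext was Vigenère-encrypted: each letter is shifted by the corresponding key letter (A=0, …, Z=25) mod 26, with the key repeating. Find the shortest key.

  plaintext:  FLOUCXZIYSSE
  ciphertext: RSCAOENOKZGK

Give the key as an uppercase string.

MHOG

  i= 0: R-F = 12 → M
  i= 1: S-L =  7 → H
  i= 2: C-O = 14 → O
  i= 3: A-U =  6 → G
  i= 4: O-C = 12 → M
  i= 5: E-X =  7 → H
  i= 6: N-Z = 14 → O
  i= 7: O-I =  6 → G
  i= 8: K-Y = 12 → M
  i= 9: Z-S =  7 → H
  i=10: G-S = 14 → O
  i=11: K-E =  6 → G
  shifts repeat with period 4: MHOG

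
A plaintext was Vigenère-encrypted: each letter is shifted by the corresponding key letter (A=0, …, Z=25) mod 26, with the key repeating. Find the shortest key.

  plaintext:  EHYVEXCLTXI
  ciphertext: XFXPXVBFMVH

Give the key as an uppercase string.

  i= 0: X-E = 19 → T
  i= 1: F-H = 24 → Y
  i= 2: X-Y = 25 → Z
  i= 3: P-V = 20 → U
  i= 4: X-E = 19 → T
  i= 5: V-X = 24 → Y
  i= 6: B-C = 25 → Z
  i= 7: F-L = 20 → U
  i= 8: M-T = 19 → T
  i= 9: V-X = 24 → Y
  i=10: H-I = 25 → Z
  shifts repeat with period 4: TYZU

TYZU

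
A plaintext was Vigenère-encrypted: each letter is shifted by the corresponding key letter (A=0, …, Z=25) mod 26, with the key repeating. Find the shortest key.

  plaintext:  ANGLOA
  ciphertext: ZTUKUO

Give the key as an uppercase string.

  i= 0: Z-A = 25 → Z
  i= 1: T-N =  6 → G
  i= 2: U-G = 14 → O
  i= 3: K-L = 25 → Z
  i= 4: U-O =  6 → G
  i= 5: O-A = 14 → O
  shifts repeat with period 3: ZGO

ZGO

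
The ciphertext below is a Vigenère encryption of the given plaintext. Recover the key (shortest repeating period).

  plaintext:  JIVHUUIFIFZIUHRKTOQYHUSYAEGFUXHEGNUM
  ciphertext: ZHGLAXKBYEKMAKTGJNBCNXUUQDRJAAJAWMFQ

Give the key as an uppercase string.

QZLEGDCW

  i= 0: Z-J = 16 → Q
  i= 1: H-I = 25 → Z
  i= 2: G-V = 11 → L
  i= 3: L-H =  4 → E
  i= 4: A-U =  6 → G
  i= 5: X-U =  3 → D
  i= 6: K-I =  2 → C
  i= 7: B-F = 22 → W
  i= 8: Y-I = 16 → Q
  i= 9: E-F = 25 → Z
  i=10: K-Z = 11 → L
  i=11: M-I =  4 → E
  i=12: A-U =  6 → G
  i=13: K-H =  3 → D
  i=14: T-R =  2 → C
  i=15: G-K = 22 → W
  i=16: J-T = 16 → Q
  i=17: N-O = 25 → Z
  i=18: B-Q = 11 → L
  i=19: C-Y =  4 → E
  i=20: N-H =  6 → G
  i=21: X-U =  3 → D
  i=22: U-S =  2 → C
  i=23: U-Y = 22 → W
  i=24: Q-A = 16 → Q
  i=25: D-E = 25 → Z
  i=26: R-G = 11 → L
  i=27: J-F =  4 → E
  i=28: A-U =  6 → G
  i=29: A-X =  3 → D
  i=30: J-H =  2 → C
  i=31: A-E = 22 → W
  i=32: W-G = 16 → Q
  i=33: M-N = 25 → Z
  i=34: F-U = 11 → L
  i=35: Q-M =  4 → E
  shifts repeat with period 8: QZLEGDCW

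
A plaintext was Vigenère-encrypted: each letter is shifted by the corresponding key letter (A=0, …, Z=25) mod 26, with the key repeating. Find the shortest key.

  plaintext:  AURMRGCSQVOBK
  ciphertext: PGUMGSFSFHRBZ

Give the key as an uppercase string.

  i= 0: P-A = 15 → P
  i= 1: G-U = 12 → M
  i= 2: U-R =  3 → D
  i= 3: M-M =  0 → A
  i= 4: G-R = 15 → P
  i= 5: S-G = 12 → M
  i= 6: F-C =  3 → D
  i= 7: S-S =  0 → A
  i= 8: F-Q = 15 → P
  i= 9: H-V = 12 → M
  i=10: R-O =  3 → D
  i=11: B-B =  0 → A
  i=12: Z-K = 15 → P
  shifts repeat with period 4: PMDA

PMDA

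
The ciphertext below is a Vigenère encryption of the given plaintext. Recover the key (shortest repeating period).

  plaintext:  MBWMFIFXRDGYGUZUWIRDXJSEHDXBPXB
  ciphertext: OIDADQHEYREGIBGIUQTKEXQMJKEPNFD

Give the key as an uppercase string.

  i= 0: O-M =  2 → C
  i= 1: I-B =  7 → H
  i= 2: D-W =  7 → H
  i= 3: A-M = 14 → O
  i= 4: D-F = 24 → Y
  i= 5: Q-I =  8 → I
  i= 6: H-F =  2 → C
  i= 7: E-X =  7 → H
  i= 8: Y-R =  7 → H
  i= 9: R-D = 14 → O
  i=10: E-G = 24 → Y
  i=11: G-Y =  8 → I
  i=12: I-G =  2 → C
  i=13: B-U =  7 → H
  i=14: G-Z =  7 → H
  i=15: I-U = 14 → O
  i=16: U-W = 24 → Y
  i=17: Q-I =  8 → I
  i=18: T-R =  2 → C
  i=19: K-D =  7 → H
  i=20: E-X =  7 → H
  i=21: X-J = 14 → O
  i=22: Q-S = 24 → Y
  i=23: M-E =  8 → I
  i=24: J-H =  2 → C
  i=25: K-D =  7 → H
  i=26: E-X =  7 → H
  i=27: P-B = 14 → O
  i=28: N-P = 24 → Y
  i=29: F-X =  8 → I
  i=30: D-B =  2 → C
  shifts repeat with period 6: CHHOYI

CHHOYI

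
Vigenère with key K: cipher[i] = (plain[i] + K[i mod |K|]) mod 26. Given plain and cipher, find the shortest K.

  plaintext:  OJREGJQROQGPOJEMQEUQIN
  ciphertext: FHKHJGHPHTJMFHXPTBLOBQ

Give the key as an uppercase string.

RYTDDX

  i= 0: F-O = 17 → R
  i= 1: H-J = 24 → Y
  i= 2: K-R = 19 → T
  i= 3: H-E =  3 → D
  i= 4: J-G =  3 → D
  i= 5: G-J = 23 → X
  i= 6: H-Q = 17 → R
  i= 7: P-R = 24 → Y
  i= 8: H-O = 19 → T
  i= 9: T-Q =  3 → D
  i=10: J-G =  3 → D
  i=11: M-P = 23 → X
  i=12: F-O = 17 → R
  i=13: H-J = 24 → Y
  i=14: X-E = 19 → T
  i=15: P-M =  3 → D
  i=16: T-Q =  3 → D
  i=17: B-E = 23 → X
  i=18: L-U = 17 → R
  i=19: O-Q = 24 → Y
  i=20: B-I = 19 → T
  i=21: Q-N =  3 → D
  shifts repeat with period 6: RYTDDX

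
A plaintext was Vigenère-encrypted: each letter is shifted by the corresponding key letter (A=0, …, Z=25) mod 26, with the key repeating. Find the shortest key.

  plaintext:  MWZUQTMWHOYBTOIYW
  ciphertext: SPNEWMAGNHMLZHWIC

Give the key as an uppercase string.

  i= 0: S-M =  6 → G
  i= 1: P-W = 19 → T
  i= 2: N-Z = 14 → O
  i= 3: E-U = 10 → K
  i= 4: W-Q =  6 → G
  i= 5: M-T = 19 → T
  i= 6: A-M = 14 → O
  i= 7: G-W = 10 → K
  i= 8: N-H =  6 → G
  i= 9: H-O = 19 → T
  i=10: M-Y = 14 → O
  i=11: L-B = 10 → K
  i=12: Z-T =  6 → G
  i=13: H-O = 19 → T
  i=14: W-I = 14 → O
  i=15: I-Y = 10 → K
  i=16: C-W =  6 → G
  shifts repeat with period 4: GTOK

GTOK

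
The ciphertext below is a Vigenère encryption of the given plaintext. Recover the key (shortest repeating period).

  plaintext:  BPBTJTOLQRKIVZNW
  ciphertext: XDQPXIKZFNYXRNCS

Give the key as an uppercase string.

WOP

  i= 0: X-B = 22 → W
  i= 1: D-P = 14 → O
  i= 2: Q-B = 15 → P
  i= 3: P-T = 22 → W
  i= 4: X-J = 14 → O
  i= 5: I-T = 15 → P
  i= 6: K-O = 22 → W
  i= 7: Z-L = 14 → O
  i= 8: F-Q = 15 → P
  i= 9: N-R = 22 → W
  i=10: Y-K = 14 → O
  i=11: X-I = 15 → P
  i=12: R-V = 22 → W
  i=13: N-Z = 14 → O
  i=14: C-N = 15 → P
  i=15: S-W = 22 → W
  shifts repeat with period 3: WOP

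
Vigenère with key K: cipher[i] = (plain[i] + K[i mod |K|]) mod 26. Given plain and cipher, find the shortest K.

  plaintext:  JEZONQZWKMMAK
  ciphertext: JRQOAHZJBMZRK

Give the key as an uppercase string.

  i= 0: J-J =  0 → A
  i= 1: R-E = 13 → N
  i= 2: Q-Z = 17 → R
  i= 3: O-O =  0 → A
  i= 4: A-N = 13 → N
  i= 5: H-Q = 17 → R
  i= 6: Z-Z =  0 → A
  i= 7: J-W = 13 → N
  i= 8: B-K = 17 → R
  i= 9: M-M =  0 → A
  i=10: Z-M = 13 → N
  i=11: R-A = 17 → R
  i=12: K-K =  0 → A
  shifts repeat with period 3: ANR

ANR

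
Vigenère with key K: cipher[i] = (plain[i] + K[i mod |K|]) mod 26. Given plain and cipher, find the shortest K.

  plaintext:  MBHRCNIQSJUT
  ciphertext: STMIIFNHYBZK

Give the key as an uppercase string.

  i= 0: S-M =  6 → G
  i= 1: T-B = 18 → S
  i= 2: M-H =  5 → F
  i= 3: I-R = 17 → R
  i= 4: I-C =  6 → G
  i= 5: F-N = 18 → S
  i= 6: N-I =  5 → F
  i= 7: H-Q = 17 → R
  i= 8: Y-S =  6 → G
  i= 9: B-J = 18 → S
  i=10: Z-U =  5 → F
  i=11: K-T = 17 → R
  shifts repeat with period 4: GSFR

GSFR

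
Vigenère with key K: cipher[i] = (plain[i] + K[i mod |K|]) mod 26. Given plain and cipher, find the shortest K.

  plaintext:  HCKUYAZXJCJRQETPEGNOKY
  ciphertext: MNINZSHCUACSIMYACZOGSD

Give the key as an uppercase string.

FLYTBSI

  i= 0: M-H =  5 → F
  i= 1: N-C = 11 → L
  i= 2: I-K = 24 → Y
  i= 3: N-U = 19 → T
  i= 4: Z-Y =  1 → B
  i= 5: S-A = 18 → S
  i= 6: H-Z =  8 → I
  i= 7: C-X =  5 → F
  i= 8: U-J = 11 → L
  i= 9: A-C = 24 → Y
  i=10: C-J = 19 → T
  i=11: S-R =  1 → B
  i=12: I-Q = 18 → S
  i=13: M-E =  8 → I
  i=14: Y-T =  5 → F
  i=15: A-P = 11 → L
  i=16: C-E = 24 → Y
  i=17: Z-G = 19 → T
  i=18: O-N =  1 → B
  i=19: G-O = 18 → S
  i=20: S-K =  8 → I
  i=21: D-Y =  5 → F
  shifts repeat with period 7: FLYTBSI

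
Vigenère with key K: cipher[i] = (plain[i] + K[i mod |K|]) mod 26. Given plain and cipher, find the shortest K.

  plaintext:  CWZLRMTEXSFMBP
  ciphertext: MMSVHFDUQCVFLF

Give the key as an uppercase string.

KQT

  i= 0: M-C = 10 → K
  i= 1: M-W = 16 → Q
  i= 2: S-Z = 19 → T
  i= 3: V-L = 10 → K
  i= 4: H-R = 16 → Q
  i= 5: F-M = 19 → T
  i= 6: D-T = 10 → K
  i= 7: U-E = 16 → Q
  i= 8: Q-X = 19 → T
  i= 9: C-S = 10 → K
  i=10: V-F = 16 → Q
  i=11: F-M = 19 → T
  i=12: L-B = 10 → K
  i=13: F-P = 16 → Q
  shifts repeat with period 3: KQT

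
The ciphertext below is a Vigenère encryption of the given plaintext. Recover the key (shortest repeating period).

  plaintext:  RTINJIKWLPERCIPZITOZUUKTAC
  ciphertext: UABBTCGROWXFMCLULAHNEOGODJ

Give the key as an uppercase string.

  i= 0: U-R =  3 → D
  i= 1: A-T =  7 → H
  i= 2: B-I = 19 → T
  i= 3: B-N = 14 → O
  i= 4: T-J = 10 → K
  i= 5: C-I = 20 → U
  i= 6: G-K = 22 → W
  i= 7: R-W = 21 → V
  i= 8: O-L =  3 → D
  i= 9: W-P =  7 → H
  i=10: X-E = 19 → T
  i=11: F-R = 14 → O
  i=12: M-C = 10 → K
  i=13: C-I = 20 → U
  i=14: L-P = 22 → W
  i=15: U-Z = 21 → V
  i=16: L-I =  3 → D
  i=17: A-T =  7 → H
  i=18: H-O = 19 → T
  i=19: N-Z = 14 → O
  i=20: E-U = 10 → K
  i=21: O-U = 20 → U
  i=22: G-K = 22 → W
  i=23: O-T = 21 → V
  i=24: D-A =  3 → D
  i=25: J-C =  7 → H
  shifts repeat with period 8: DHTOKUWV

DHTOKUWV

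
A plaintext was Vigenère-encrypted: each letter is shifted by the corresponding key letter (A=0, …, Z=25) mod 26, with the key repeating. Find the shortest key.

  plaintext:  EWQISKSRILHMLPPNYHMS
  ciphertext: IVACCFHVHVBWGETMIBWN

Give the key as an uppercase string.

  i= 0: I-E =  4 → E
  i= 1: V-W = 25 → Z
  i= 2: A-Q = 10 → K
  i= 3: C-I = 20 → U
  i= 4: C-S = 10 → K
  i= 5: F-K = 21 → V
  i= 6: H-S = 15 → P
  i= 7: V-R =  4 → E
  i= 8: H-I = 25 → Z
  i= 9: V-L = 10 → K
  i=10: B-H = 20 → U
  i=11: W-M = 10 → K
  i=12: G-L = 21 → V
  i=13: E-P = 15 → P
  i=14: T-P =  4 → E
  i=15: M-N = 25 → Z
  i=16: I-Y = 10 → K
  i=17: B-H = 20 → U
  i=18: W-M = 10 → K
  i=19: N-S = 21 → V
  shifts repeat with period 7: EZKUKVP

EZKUKVP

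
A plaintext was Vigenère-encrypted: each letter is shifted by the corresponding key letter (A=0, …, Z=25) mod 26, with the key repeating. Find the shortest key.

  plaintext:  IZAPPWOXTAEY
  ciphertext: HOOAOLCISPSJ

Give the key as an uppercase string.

ZPOL

  i= 0: H-I = 25 → Z
  i= 1: O-Z = 15 → P
  i= 2: O-A = 14 → O
  i= 3: A-P = 11 → L
  i= 4: O-P = 25 → Z
  i= 5: L-W = 15 → P
  i= 6: C-O = 14 → O
  i= 7: I-X = 11 → L
  i= 8: S-T = 25 → Z
  i= 9: P-A = 15 → P
  i=10: S-E = 14 → O
  i=11: J-Y = 11 → L
  shifts repeat with period 4: ZPOL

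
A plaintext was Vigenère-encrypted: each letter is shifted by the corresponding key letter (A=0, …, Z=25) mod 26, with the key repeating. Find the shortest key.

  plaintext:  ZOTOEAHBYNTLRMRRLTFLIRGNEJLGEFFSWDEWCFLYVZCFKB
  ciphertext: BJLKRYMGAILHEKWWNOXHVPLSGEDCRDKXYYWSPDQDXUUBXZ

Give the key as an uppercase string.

  i= 0: B-Z =  2 → C
  i= 1: J-O = 21 → V
  i= 2: L-T = 18 → S
  i= 3: K-O = 22 → W
  i= 4: R-E = 13 → N
  i= 5: Y-A = 24 → Y
  i= 6: M-H =  5 → F
  i= 7: G-B =  5 → F
  i= 8: A-Y =  2 → C
  i= 9: I-N = 21 → V
  i=10: L-T = 18 → S
  i=11: H-L = 22 → W
  i=12: E-R = 13 → N
  i=13: K-M = 24 → Y
  i=14: W-R =  5 → F
  i=15: W-R =  5 → F
  i=16: N-L =  2 → C
  i=17: O-T = 21 → V
  i=18: X-F = 18 → S
  i=19: H-L = 22 → W
  i=20: V-I = 13 → N
  i=21: P-R = 24 → Y
  i=22: L-G =  5 → F
  i=23: S-N =  5 → F
  i=24: G-E =  2 → C
  i=25: E-J = 21 → V
  i=26: D-L = 18 → S
  i=27: C-G = 22 → W
  i=28: R-E = 13 → N
  i=29: D-F = 24 → Y
  i=30: K-F =  5 → F
  i=31: X-S =  5 → F
  i=32: Y-W =  2 → C
  i=33: Y-D = 21 → V
  i=34: W-E = 18 → S
  i=35: S-W = 22 → W
  i=36: P-C = 13 → N
  i=37: D-F = 24 → Y
  i=38: Q-L =  5 → F
  i=39: D-Y =  5 → F
  i=40: X-V =  2 → C
  i=41: U-Z = 21 → V
  i=42: U-C = 18 → S
  i=43: B-F = 22 → W
  i=44: X-K = 13 → N
  i=45: Z-B = 24 → Y
  shifts repeat with period 8: CVSWNYFF

CVSWNYFF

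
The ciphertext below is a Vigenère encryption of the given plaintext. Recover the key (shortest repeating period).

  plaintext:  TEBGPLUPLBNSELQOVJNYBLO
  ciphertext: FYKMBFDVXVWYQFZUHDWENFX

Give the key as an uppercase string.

MUJG

  i= 0: F-T = 12 → M
  i= 1: Y-E = 20 → U
  i= 2: K-B =  9 → J
  i= 3: M-G =  6 → G
  i= 4: B-P = 12 → M
  i= 5: F-L = 20 → U
  i= 6: D-U =  9 → J
  i= 7: V-P =  6 → G
  i= 8: X-L = 12 → M
  i= 9: V-B = 20 → U
  i=10: W-N =  9 → J
  i=11: Y-S =  6 → G
  i=12: Q-E = 12 → M
  i=13: F-L = 20 → U
  i=14: Z-Q =  9 → J
  i=15: U-O =  6 → G
  i=16: H-V = 12 → M
  i=17: D-J = 20 → U
  i=18: W-N =  9 → J
  i=19: E-Y =  6 → G
  i=20: N-B = 12 → M
  i=21: F-L = 20 → U
  i=22: X-O =  9 → J
  shifts repeat with period 4: MUJG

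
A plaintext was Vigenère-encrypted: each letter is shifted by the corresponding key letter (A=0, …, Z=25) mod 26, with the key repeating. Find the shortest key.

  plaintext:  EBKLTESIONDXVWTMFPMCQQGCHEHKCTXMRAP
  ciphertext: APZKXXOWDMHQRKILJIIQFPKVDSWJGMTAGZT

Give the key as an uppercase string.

WOPZET

  i= 0: A-E = 22 → W
  i= 1: P-B = 14 → O
  i= 2: Z-K = 15 → P
  i= 3: K-L = 25 → Z
  i= 4: X-T =  4 → E
  i= 5: X-E = 19 → T
  i= 6: O-S = 22 → W
  i= 7: W-I = 14 → O
  i= 8: D-O = 15 → P
  i= 9: M-N = 25 → Z
  i=10: H-D =  4 → E
  i=11: Q-X = 19 → T
  i=12: R-V = 22 → W
  i=13: K-W = 14 → O
  i=14: I-T = 15 → P
  i=15: L-M = 25 → Z
  i=16: J-F =  4 → E
  i=17: I-P = 19 → T
  i=18: I-M = 22 → W
  i=19: Q-C = 14 → O
  i=20: F-Q = 15 → P
  i=21: P-Q = 25 → Z
  i=22: K-G =  4 → E
  i=23: V-C = 19 → T
  i=24: D-H = 22 → W
  i=25: S-E = 14 → O
  i=26: W-H = 15 → P
  i=27: J-K = 25 → Z
  i=28: G-C =  4 → E
  i=29: M-T = 19 → T
  i=30: T-X = 22 → W
  i=31: A-M = 14 → O
  i=32: G-R = 15 → P
  i=33: Z-A = 25 → Z
  i=34: T-P =  4 → E
  shifts repeat with period 6: WOPZET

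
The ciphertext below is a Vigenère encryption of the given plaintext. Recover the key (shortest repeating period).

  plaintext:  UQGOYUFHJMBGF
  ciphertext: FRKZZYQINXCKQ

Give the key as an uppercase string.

  i= 0: F-U = 11 → L
  i= 1: R-Q =  1 → B
  i= 2: K-G =  4 → E
  i= 3: Z-O = 11 → L
  i= 4: Z-Y =  1 → B
  i= 5: Y-U =  4 → E
  i= 6: Q-F = 11 → L
  i= 7: I-H =  1 → B
  i= 8: N-J =  4 → E
  i= 9: X-M = 11 → L
  i=10: C-B =  1 → B
  i=11: K-G =  4 → E
  i=12: Q-F = 11 → L
  shifts repeat with period 3: LBE

LBE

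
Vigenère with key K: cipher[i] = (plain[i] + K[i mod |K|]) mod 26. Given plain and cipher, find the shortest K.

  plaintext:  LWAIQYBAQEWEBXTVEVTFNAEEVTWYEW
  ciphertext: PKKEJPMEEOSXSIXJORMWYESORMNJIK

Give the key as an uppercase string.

  i= 0: P-L =  4 → E
  i= 1: K-W = 14 → O
  i= 2: K-A = 10 → K
  i= 3: E-I = 22 → W
  i= 4: J-Q = 19 → T
  i= 5: P-Y = 17 → R
  i= 6: M-B = 11 → L
  i= 7: E-A =  4 → E
  i= 8: E-Q = 14 → O
  i= 9: O-E = 10 → K
  i=10: S-W = 22 → W
  i=11: X-E = 19 → T
  i=12: S-B = 17 → R
  i=13: I-X = 11 → L
  i=14: X-T =  4 → E
  i=15: J-V = 14 → O
  i=16: O-E = 10 → K
  i=17: R-V = 22 → W
  i=18: M-T = 19 → T
  i=19: W-F = 17 → R
  i=20: Y-N = 11 → L
  i=21: E-A =  4 → E
  i=22: S-E = 14 → O
  i=23: O-E = 10 → K
  i=24: R-V = 22 → W
  i=25: M-T = 19 → T
  i=26: N-W = 17 → R
  i=27: J-Y = 11 → L
  i=28: I-E =  4 → E
  i=29: K-W = 14 → O
  shifts repeat with period 7: EOKWTRL

EOKWTRL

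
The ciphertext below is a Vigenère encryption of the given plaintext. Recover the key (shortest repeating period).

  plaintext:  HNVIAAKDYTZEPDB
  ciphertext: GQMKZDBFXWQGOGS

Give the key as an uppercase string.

ZDRC

  i= 0: G-H = 25 → Z
  i= 1: Q-N =  3 → D
  i= 2: M-V = 17 → R
  i= 3: K-I =  2 → C
  i= 4: Z-A = 25 → Z
  i= 5: D-A =  3 → D
  i= 6: B-K = 17 → R
  i= 7: F-D =  2 → C
  i= 8: X-Y = 25 → Z
  i= 9: W-T =  3 → D
  i=10: Q-Z = 17 → R
  i=11: G-E =  2 → C
  i=12: O-P = 25 → Z
  i=13: G-D =  3 → D
  i=14: S-B = 17 → R
  shifts repeat with period 4: ZDRC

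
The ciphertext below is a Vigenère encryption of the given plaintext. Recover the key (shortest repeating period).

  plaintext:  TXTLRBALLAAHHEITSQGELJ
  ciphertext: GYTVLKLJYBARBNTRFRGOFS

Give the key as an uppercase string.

  i= 0: G-T = 13 → N
  i= 1: Y-X =  1 → B
  i= 2: T-T =  0 → A
  i= 3: V-L = 10 → K
  i= 4: L-R = 20 → U
  i= 5: K-B =  9 → J
  i= 6: L-A = 11 → L
  i= 7: J-L = 24 → Y
  i= 8: Y-L = 13 → N
  i= 9: B-A =  1 → B
  i=10: A-A =  0 → A
  i=11: R-H = 10 → K
  i=12: B-H = 20 → U
  i=13: N-E =  9 → J
  i=14: T-I = 11 → L
  i=15: R-T = 24 → Y
  i=16: F-S = 13 → N
  i=17: R-Q =  1 → B
  i=18: G-G =  0 → A
  i=19: O-E = 10 → K
  i=20: F-L = 20 → U
  i=21: S-J =  9 → J
  shifts repeat with period 8: NBAKUJLY

NBAKUJLY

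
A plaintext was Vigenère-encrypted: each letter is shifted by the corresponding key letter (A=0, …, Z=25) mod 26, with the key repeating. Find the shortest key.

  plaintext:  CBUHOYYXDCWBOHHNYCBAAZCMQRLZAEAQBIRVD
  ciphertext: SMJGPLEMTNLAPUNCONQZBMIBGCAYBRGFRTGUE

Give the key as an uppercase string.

  i= 0: S-C = 16 → Q
  i= 1: M-B = 11 → L
  i= 2: J-U = 15 → P
  i= 3: G-H = 25 → Z
  i= 4: P-O =  1 → B
  i= 5: L-Y = 13 → N
  i= 6: E-Y =  6 → G
  i= 7: M-X = 15 → P
  i= 8: T-D = 16 → Q
  i= 9: N-C = 11 → L
  i=10: L-W = 15 → P
  i=11: A-B = 25 → Z
  i=12: P-O =  1 → B
  i=13: U-H = 13 → N
  i=14: N-H =  6 → G
  i=15: C-N = 15 → P
  i=16: O-Y = 16 → Q
  i=17: N-C = 11 → L
  i=18: Q-B = 15 → P
  i=19: Z-A = 25 → Z
  i=20: B-A =  1 → B
  i=21: M-Z = 13 → N
  i=22: I-C =  6 → G
  i=23: B-M = 15 → P
  i=24: G-Q = 16 → Q
  i=25: C-R = 11 → L
  i=26: A-L = 15 → P
  i=27: Y-Z = 25 → Z
  i=28: B-A =  1 → B
  i=29: R-E = 13 → N
  i=30: G-A =  6 → G
  i=31: F-Q = 15 → P
  i=32: R-B = 16 → Q
  i=33: T-I = 11 → L
  i=34: G-R = 15 → P
  i=35: U-V = 25 → Z
  i=36: E-D =  1 → B
  shifts repeat with period 8: QLPZBNGP

QLPZBNGP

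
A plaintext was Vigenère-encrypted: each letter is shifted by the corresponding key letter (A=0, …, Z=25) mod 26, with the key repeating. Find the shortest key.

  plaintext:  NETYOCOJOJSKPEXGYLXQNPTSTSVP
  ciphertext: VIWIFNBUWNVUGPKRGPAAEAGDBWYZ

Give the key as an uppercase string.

IEDKRLNL

  i= 0: V-N =  8 → I
  i= 1: I-E =  4 → E
  i= 2: W-T =  3 → D
  i= 3: I-Y = 10 → K
  i= 4: F-O = 17 → R
  i= 5: N-C = 11 → L
  i= 6: B-O = 13 → N
  i= 7: U-J = 11 → L
  i= 8: W-O =  8 → I
  i= 9: N-J =  4 → E
  i=10: V-S =  3 → D
  i=11: U-K = 10 → K
  i=12: G-P = 17 → R
  i=13: P-E = 11 → L
  i=14: K-X = 13 → N
  i=15: R-G = 11 → L
  i=16: G-Y =  8 → I
  i=17: P-L =  4 → E
  i=18: A-X =  3 → D
  i=19: A-Q = 10 → K
  i=20: E-N = 17 → R
  i=21: A-P = 11 → L
  i=22: G-T = 13 → N
  i=23: D-S = 11 → L
  i=24: B-T =  8 → I
  i=25: W-S =  4 → E
  i=26: Y-V =  3 → D
  i=27: Z-P = 10 → K
  shifts repeat with period 8: IEDKRLNL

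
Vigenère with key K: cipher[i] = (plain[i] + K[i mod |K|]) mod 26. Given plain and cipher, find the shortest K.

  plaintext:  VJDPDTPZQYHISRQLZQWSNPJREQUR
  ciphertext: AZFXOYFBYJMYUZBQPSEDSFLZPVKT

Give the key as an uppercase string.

FQCIL

  i= 0: A-V =  5 → F
  i= 1: Z-J = 16 → Q
  i= 2: F-D =  2 → C
  i= 3: X-P =  8 → I
  i= 4: O-D = 11 → L
  i= 5: Y-T =  5 → F
  i= 6: F-P = 16 → Q
  i= 7: B-Z =  2 → C
  i= 8: Y-Q =  8 → I
  i= 9: J-Y = 11 → L
  i=10: M-H =  5 → F
  i=11: Y-I = 16 → Q
  i=12: U-S =  2 → C
  i=13: Z-R =  8 → I
  i=14: B-Q = 11 → L
  i=15: Q-L =  5 → F
  i=16: P-Z = 16 → Q
  i=17: S-Q =  2 → C
  i=18: E-W =  8 → I
  i=19: D-S = 11 → L
  i=20: S-N =  5 → F
  i=21: F-P = 16 → Q
  i=22: L-J =  2 → C
  i=23: Z-R =  8 → I
  i=24: P-E = 11 → L
  i=25: V-Q =  5 → F
  i=26: K-U = 16 → Q
  i=27: T-R =  2 → C
  shifts repeat with period 5: FQCIL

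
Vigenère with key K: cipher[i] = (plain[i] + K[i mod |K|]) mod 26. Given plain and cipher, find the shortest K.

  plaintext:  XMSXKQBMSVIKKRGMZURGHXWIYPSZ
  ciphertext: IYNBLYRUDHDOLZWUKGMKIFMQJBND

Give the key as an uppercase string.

LMVEBIQI

  i= 0: I-X = 11 → L
  i= 1: Y-M = 12 → M
  i= 2: N-S = 21 → V
  i= 3: B-X =  4 → E
  i= 4: L-K =  1 → B
  i= 5: Y-Q =  8 → I
  i= 6: R-B = 16 → Q
  i= 7: U-M =  8 → I
  i= 8: D-S = 11 → L
  i= 9: H-V = 12 → M
  i=10: D-I = 21 → V
  i=11: O-K =  4 → E
  i=12: L-K =  1 → B
  i=13: Z-R =  8 → I
  i=14: W-G = 16 → Q
  i=15: U-M =  8 → I
  i=16: K-Z = 11 → L
  i=17: G-U = 12 → M
  i=18: M-R = 21 → V
  i=19: K-G =  4 → E
  i=20: I-H =  1 → B
  i=21: F-X =  8 → I
  i=22: M-W = 16 → Q
  i=23: Q-I =  8 → I
  i=24: J-Y = 11 → L
  i=25: B-P = 12 → M
  i=26: N-S = 21 → V
  i=27: D-Z =  4 → E
  shifts repeat with period 8: LMVEBIQI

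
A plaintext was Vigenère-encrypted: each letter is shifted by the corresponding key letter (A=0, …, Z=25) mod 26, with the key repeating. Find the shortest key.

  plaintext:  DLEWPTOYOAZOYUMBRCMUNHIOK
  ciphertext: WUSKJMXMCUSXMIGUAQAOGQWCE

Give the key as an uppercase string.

TJOOU

  i= 0: W-D = 19 → T
  i= 1: U-L =  9 → J
  i= 2: S-E = 14 → O
  i= 3: K-W = 14 → O
  i= 4: J-P = 20 → U
  i= 5: M-T = 19 → T
  i= 6: X-O =  9 → J
  i= 7: M-Y = 14 → O
  i= 8: C-O = 14 → O
  i= 9: U-A = 20 → U
  i=10: S-Z = 19 → T
  i=11: X-O =  9 → J
  i=12: M-Y = 14 → O
  i=13: I-U = 14 → O
  i=14: G-M = 20 → U
  i=15: U-B = 19 → T
  i=16: A-R =  9 → J
  i=17: Q-C = 14 → O
  i=18: A-M = 14 → O
  i=19: O-U = 20 → U
  i=20: G-N = 19 → T
  i=21: Q-H =  9 → J
  i=22: W-I = 14 → O
  i=23: C-O = 14 → O
  i=24: E-K = 20 → U
  shifts repeat with period 5: TJOOU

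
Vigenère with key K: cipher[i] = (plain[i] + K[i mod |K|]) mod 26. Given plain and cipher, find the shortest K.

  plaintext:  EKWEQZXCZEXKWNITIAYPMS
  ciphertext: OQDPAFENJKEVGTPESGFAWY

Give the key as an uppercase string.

KGHL

  i= 0: O-E = 10 → K
  i= 1: Q-K =  6 → G
  i= 2: D-W =  7 → H
  i= 3: P-E = 11 → L
  i= 4: A-Q = 10 → K
  i= 5: F-Z =  6 → G
  i= 6: E-X =  7 → H
  i= 7: N-C = 11 → L
  i= 8: J-Z = 10 → K
  i= 9: K-E =  6 → G
  i=10: E-X =  7 → H
  i=11: V-K = 11 → L
  i=12: G-W = 10 → K
  i=13: T-N =  6 → G
  i=14: P-I =  7 → H
  i=15: E-T = 11 → L
  i=16: S-I = 10 → K
  i=17: G-A =  6 → G
  i=18: F-Y =  7 → H
  i=19: A-P = 11 → L
  i=20: W-M = 10 → K
  i=21: Y-S =  6 → G
  shifts repeat with period 4: KGHL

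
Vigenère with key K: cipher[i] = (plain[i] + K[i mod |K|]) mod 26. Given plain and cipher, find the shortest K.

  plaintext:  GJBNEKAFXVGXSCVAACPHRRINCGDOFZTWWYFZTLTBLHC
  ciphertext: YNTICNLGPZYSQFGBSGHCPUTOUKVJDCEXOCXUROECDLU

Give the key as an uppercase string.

SESVYDLB

  i= 0: Y-G = 18 → S
  i= 1: N-J =  4 → E
  i= 2: T-B = 18 → S
  i= 3: I-N = 21 → V
  i= 4: C-E = 24 → Y
  i= 5: N-K =  3 → D
  i= 6: L-A = 11 → L
  i= 7: G-F =  1 → B
  i= 8: P-X = 18 → S
  i= 9: Z-V =  4 → E
  i=10: Y-G = 18 → S
  i=11: S-X = 21 → V
  i=12: Q-S = 24 → Y
  i=13: F-C =  3 → D
  i=14: G-V = 11 → L
  i=15: B-A =  1 → B
  i=16: S-A = 18 → S
  i=17: G-C =  4 → E
  i=18: H-P = 18 → S
  i=19: C-H = 21 → V
  i=20: P-R = 24 → Y
  i=21: U-R =  3 → D
  i=22: T-I = 11 → L
  i=23: O-N =  1 → B
  i=24: U-C = 18 → S
  i=25: K-G =  4 → E
  i=26: V-D = 18 → S
  i=27: J-O = 21 → V
  i=28: D-F = 24 → Y
  i=29: C-Z =  3 → D
  i=30: E-T = 11 → L
  i=31: X-W =  1 → B
  i=32: O-W = 18 → S
  i=33: C-Y =  4 → E
  i=34: X-F = 18 → S
  i=35: U-Z = 21 → V
  i=36: R-T = 24 → Y
  i=37: O-L =  3 → D
  i=38: E-T = 11 → L
  i=39: C-B =  1 → B
  i=40: D-L = 18 → S
  i=41: L-H =  4 → E
  i=42: U-C = 18 → S
  shifts repeat with period 8: SESVYDLB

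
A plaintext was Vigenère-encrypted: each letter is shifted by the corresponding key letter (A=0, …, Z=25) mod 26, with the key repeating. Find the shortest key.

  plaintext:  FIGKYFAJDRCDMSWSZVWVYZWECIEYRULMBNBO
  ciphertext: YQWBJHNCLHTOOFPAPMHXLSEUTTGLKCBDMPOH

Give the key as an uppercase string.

TIQRLCN

  i= 0: Y-F = 19 → T
  i= 1: Q-I =  8 → I
  i= 2: W-G = 16 → Q
  i= 3: B-K = 17 → R
  i= 4: J-Y = 11 → L
  i= 5: H-F =  2 → C
  i= 6: N-A = 13 → N
  i= 7: C-J = 19 → T
  i= 8: L-D =  8 → I
  i= 9: H-R = 16 → Q
  i=10: T-C = 17 → R
  i=11: O-D = 11 → L
  i=12: O-M =  2 → C
  i=13: F-S = 13 → N
  i=14: P-W = 19 → T
  i=15: A-S =  8 → I
  i=16: P-Z = 16 → Q
  i=17: M-V = 17 → R
  i=18: H-W = 11 → L
  i=19: X-V =  2 → C
  i=20: L-Y = 13 → N
  i=21: S-Z = 19 → T
  i=22: E-W =  8 → I
  i=23: U-E = 16 → Q
  i=24: T-C = 17 → R
  i=25: T-I = 11 → L
  i=26: G-E =  2 → C
  i=27: L-Y = 13 → N
  i=28: K-R = 19 → T
  i=29: C-U =  8 → I
  i=30: B-L = 16 → Q
  i=31: D-M = 17 → R
  i=32: M-B = 11 → L
  i=33: P-N =  2 → C
  i=34: O-B = 13 → N
  i=35: H-O = 19 → T
  shifts repeat with period 7: TIQRLCN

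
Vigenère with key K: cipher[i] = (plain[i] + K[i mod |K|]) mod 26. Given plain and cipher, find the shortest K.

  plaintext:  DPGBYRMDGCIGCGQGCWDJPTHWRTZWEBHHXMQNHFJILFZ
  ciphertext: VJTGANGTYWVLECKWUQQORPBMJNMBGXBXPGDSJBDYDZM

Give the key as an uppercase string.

  i= 0: V-D = 18 → S
  i= 1: J-P = 20 → U
  i= 2: T-G = 13 → N
  i= 3: G-B =  5 → F
  i= 4: A-Y =  2 → C
  i= 5: N-R = 22 → W
  i= 6: G-M = 20 → U
  i= 7: T-D = 16 → Q
  i= 8: Y-G = 18 → S
  i= 9: W-C = 20 → U
  i=10: V-I = 13 → N
  i=11: L-G =  5 → F
  i=12: E-C =  2 → C
  i=13: C-G = 22 → W
  i=14: K-Q = 20 → U
  i=15: W-G = 16 → Q
  i=16: U-C = 18 → S
  i=17: Q-W = 20 → U
  i=18: Q-D = 13 → N
  i=19: O-J =  5 → F
  i=20: R-P =  2 → C
  i=21: P-T = 22 → W
  i=22: B-H = 20 → U
  i=23: M-W = 16 → Q
  i=24: J-R = 18 → S
  i=25: N-T = 20 → U
  i=26: M-Z = 13 → N
  i=27: B-W =  5 → F
  i=28: G-E =  2 → C
  i=29: X-B = 22 → W
  i=30: B-H = 20 → U
  i=31: X-H = 16 → Q
  i=32: P-X = 18 → S
  i=33: G-M = 20 → U
  i=34: D-Q = 13 → N
  i=35: S-N =  5 → F
  i=36: J-H =  2 → C
  i=37: B-F = 22 → W
  i=38: D-J = 20 → U
  i=39: Y-I = 16 → Q
  i=40: D-L = 18 → S
  i=41: Z-F = 20 → U
  i=42: M-Z = 13 → N
  shifts repeat with period 8: SUNFCWUQ

SUNFCWUQ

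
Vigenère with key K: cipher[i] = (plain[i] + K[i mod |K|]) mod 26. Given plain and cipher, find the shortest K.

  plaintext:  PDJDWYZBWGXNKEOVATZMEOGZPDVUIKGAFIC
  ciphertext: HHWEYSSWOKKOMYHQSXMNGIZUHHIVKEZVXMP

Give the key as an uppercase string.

SENBCUTV

  i= 0: H-P = 18 → S
  i= 1: H-D =  4 → E
  i= 2: W-J = 13 → N
  i= 3: E-D =  1 → B
  i= 4: Y-W =  2 → C
  i= 5: S-Y = 20 → U
  i= 6: S-Z = 19 → T
  i= 7: W-B = 21 → V
  i= 8: O-W = 18 → S
  i= 9: K-G =  4 → E
  i=10: K-X = 13 → N
  i=11: O-N =  1 → B
  i=12: M-K =  2 → C
  i=13: Y-E = 20 → U
  i=14: H-O = 19 → T
  i=15: Q-V = 21 → V
  i=16: S-A = 18 → S
  i=17: X-T =  4 → E
  i=18: M-Z = 13 → N
  i=19: N-M =  1 → B
  i=20: G-E =  2 → C
  i=21: I-O = 20 → U
  i=22: Z-G = 19 → T
  i=23: U-Z = 21 → V
  i=24: H-P = 18 → S
  i=25: H-D =  4 → E
  i=26: I-V = 13 → N
  i=27: V-U =  1 → B
  i=28: K-I =  2 → C
  i=29: E-K = 20 → U
  i=30: Z-G = 19 → T
  i=31: V-A = 21 → V
  i=32: X-F = 18 → S
  i=33: M-I =  4 → E
  i=34: P-C = 13 → N
  shifts repeat with period 8: SENBCUTV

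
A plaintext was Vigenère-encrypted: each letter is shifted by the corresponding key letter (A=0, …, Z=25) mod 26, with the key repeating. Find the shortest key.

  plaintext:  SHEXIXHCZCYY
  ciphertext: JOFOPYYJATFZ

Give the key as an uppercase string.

  i= 0: J-S = 17 → R
  i= 1: O-H =  7 → H
  i= 2: F-E =  1 → B
  i= 3: O-X = 17 → R
  i= 4: P-I =  7 → H
  i= 5: Y-X =  1 → B
  i= 6: Y-H = 17 → R
  i= 7: J-C =  7 → H
  i= 8: A-Z =  1 → B
  i= 9: T-C = 17 → R
  i=10: F-Y =  7 → H
  i=11: Z-Y =  1 → B
  shifts repeat with period 3: RHB

RHB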